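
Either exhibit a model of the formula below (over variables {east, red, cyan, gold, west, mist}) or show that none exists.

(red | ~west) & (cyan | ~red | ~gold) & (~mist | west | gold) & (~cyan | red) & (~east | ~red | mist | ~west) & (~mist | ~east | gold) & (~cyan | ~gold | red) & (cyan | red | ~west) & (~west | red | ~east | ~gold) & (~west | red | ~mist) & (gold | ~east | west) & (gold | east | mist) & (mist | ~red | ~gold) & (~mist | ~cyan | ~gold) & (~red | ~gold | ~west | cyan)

east ↦ 1, red ↦ 0, cyan ↦ 0, gold ↦ 1, west ↦ 0, mist ↦ 0

Branch on red: set red = 0.
The clause (~west) is unit, so west = 0.
The clause (~cyan) is unit, so cyan = 0.
Branch on mist: set mist = 0.
Branch on gold: set gold = 1.
All clauses hold; east can take either value.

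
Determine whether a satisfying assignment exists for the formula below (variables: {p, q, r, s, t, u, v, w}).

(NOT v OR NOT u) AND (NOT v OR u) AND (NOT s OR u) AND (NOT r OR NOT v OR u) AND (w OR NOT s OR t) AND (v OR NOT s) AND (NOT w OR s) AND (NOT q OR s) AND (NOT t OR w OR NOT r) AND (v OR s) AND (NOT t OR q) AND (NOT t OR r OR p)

Suppose v = false.
From the singleton clause (NOT s), s = false.
That conflicts with the unit clause (s).
So v must be the other value — set v = true.
From the singleton clause (NOT u), u = false.
That conflicts with the unit clause (u).
Neither v = true nor v = false works.
No assignment satisfies every clause.

No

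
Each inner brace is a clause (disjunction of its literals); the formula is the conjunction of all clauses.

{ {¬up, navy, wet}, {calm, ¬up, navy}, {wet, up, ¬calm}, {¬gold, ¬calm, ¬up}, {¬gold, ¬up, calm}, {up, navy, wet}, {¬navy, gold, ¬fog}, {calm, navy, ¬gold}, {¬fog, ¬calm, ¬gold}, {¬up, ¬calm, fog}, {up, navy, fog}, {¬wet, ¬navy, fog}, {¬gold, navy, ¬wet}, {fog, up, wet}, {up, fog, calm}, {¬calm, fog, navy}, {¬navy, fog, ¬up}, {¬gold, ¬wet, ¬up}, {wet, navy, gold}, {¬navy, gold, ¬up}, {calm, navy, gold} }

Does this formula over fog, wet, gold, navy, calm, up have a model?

Case up = False:
Case wet = True:
Case navy = True:
(fog) alone gives fog = True.
(gold) alone gives gold = True.
(¬calm) alone gives calm = False.
All clauses are satisfied.
A satisfying assignment: fog=True, wet=True, gold=True, navy=True, calm=False, up=False.

Yes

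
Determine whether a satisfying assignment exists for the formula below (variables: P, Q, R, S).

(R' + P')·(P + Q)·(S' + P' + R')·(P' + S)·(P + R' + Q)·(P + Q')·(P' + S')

No

Case R = 0:
Case P = 1:
From the singleton clause (S), S = 1.
Now (S') is unsatisfied and unit — conflict.
Backtrack on P: now try P = 0.
From the singleton clause (Q), Q = 1.
Now (Q') is unsatisfied and unit — conflict.
Both values of P lead to a conflict.
Backtrack on R: now try R = 1.
From the singleton clause (P'), P = 0.
From the singleton clause (Q), Q = 1.
Now (Q') is unsatisfied and unit — conflict.
Both values of R lead to a conflict.
No assignment satisfies every clause.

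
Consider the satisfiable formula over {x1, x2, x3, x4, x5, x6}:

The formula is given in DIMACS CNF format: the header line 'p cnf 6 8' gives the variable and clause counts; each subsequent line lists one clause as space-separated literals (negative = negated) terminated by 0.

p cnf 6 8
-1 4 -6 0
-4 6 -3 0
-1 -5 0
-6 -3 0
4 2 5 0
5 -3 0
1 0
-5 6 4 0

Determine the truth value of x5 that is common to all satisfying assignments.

False

Suppose x5 = True.
From the singleton clause (¬x1), x1 = False.
That conflicts with the unit clause (x1).
So every satisfying assignment has x5 = False.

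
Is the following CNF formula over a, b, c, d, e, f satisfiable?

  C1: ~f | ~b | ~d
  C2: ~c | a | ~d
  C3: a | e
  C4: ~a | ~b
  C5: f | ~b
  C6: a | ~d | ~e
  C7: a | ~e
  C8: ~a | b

Suppose a = 1.
Unit clause (~b) forces b = 0.
That conflicts with the unit clause (b).
So a must be the other value — set a = 0.
Unit clause (e) forces e = 1.
That conflicts with the unit clause (~e).
Both values of a lead to a conflict.
No assignment satisfies every clause.

No, unsatisfiable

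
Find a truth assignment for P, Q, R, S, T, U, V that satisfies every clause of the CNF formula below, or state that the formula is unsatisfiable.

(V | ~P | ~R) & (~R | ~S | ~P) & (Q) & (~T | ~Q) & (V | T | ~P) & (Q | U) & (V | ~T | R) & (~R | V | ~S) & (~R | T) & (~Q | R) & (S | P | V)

UNSATISFIABLE

(Q) alone gives Q = 1.
(~T) alone gives T = 0.
(~R) alone gives R = 0.
But (R) is also a unit clause — contradiction.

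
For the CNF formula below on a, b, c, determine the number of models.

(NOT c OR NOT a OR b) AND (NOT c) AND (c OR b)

2

There are 2^3 = 8 truth assignments over (a, b, c).
Split on c. With c = true, the clauses containing c are satisfied and NOT c drops from the rest; 0 of the 2^2 = 4 assignments to the other variables satisfy what remains.
With c = false, by the same count on the reduced clause set, 2 assignments work.
(One model: a=F, b=T, c=F.)
Total: 0 + 2 = 2.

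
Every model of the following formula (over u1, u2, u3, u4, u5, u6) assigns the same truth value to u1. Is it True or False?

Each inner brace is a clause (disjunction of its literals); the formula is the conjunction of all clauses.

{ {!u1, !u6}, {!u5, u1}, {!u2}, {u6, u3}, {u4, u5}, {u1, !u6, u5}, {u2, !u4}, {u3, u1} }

True

Suppose u1 = false.
The clause (!u5) is unit, so u5 = false.
The clause (!u2) is unit, so u2 = false.
The clause (u4) is unit, so u4 = true.
That conflicts with the unit clause (!u4).
So every satisfying assignment has u1 = True.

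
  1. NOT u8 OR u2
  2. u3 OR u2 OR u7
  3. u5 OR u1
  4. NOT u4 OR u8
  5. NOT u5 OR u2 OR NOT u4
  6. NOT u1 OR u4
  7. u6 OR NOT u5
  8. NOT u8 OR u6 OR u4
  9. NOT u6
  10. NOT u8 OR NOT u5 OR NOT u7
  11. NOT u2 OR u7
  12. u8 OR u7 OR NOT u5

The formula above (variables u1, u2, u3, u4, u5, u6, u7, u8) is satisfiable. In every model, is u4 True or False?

True

Suppose u4 = false.
The clause (NOT u1) is unit, so u1 = false.
The clause (u5) is unit, so u5 = true.
The clause (u6) is unit, so u6 = true.
But (NOT u6) is also a unit clause — contradiction.
So every satisfying assignment has u4 = True.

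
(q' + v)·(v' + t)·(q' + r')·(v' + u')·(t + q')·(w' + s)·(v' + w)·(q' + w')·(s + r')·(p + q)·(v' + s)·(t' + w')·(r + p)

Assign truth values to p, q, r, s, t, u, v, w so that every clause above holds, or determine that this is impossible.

p=1, q=0, r=0, s=1, t=0, u=0, v=0, w=1

Branch on q: set q = 0.
From the singleton clause (p), p = 1.
Branch on v: set v = 0.
Branch on w: set w = 1.
From the singleton clause (s), s = 1.
From the singleton clause (t'), t = 0.
Every clause is now satisfied; r, u are unconstrained.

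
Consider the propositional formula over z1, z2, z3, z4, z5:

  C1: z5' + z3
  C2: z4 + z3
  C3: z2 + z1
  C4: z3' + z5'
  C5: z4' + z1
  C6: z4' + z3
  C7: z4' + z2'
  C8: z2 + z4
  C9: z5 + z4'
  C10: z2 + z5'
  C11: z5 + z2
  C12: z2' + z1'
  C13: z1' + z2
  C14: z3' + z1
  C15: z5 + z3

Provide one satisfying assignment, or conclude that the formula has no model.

Branch on z5: set z5 = 0.
Unit clause (z4') forces z4 = 0.
Unit clause (z3) forces z3 = 1.
Unit clause (z2) forces z2 = 1.
Unit clause (z1') forces z1 = 0.
That conflicts with the unit clause (z1).
Backtrack on z5: now try z5 = 1.
Unit clause (z3) forces z3 = 1.
That conflicts with the unit clause (z3').
Both values of z5 lead to a conflict.

UNSATISFIABLE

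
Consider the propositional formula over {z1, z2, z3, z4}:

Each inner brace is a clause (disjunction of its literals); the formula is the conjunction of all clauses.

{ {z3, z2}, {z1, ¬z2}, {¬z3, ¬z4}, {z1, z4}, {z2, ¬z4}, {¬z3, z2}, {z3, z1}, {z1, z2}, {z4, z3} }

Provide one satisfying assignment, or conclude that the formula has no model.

Branch on z3: set z3 = False.
From the singleton clause (z2), z2 = True.
From the singleton clause (z1), z1 = True.
From the singleton clause (z4), z4 = True.
This assignment satisfies each clause.

z1: True,  z2: True,  z3: False,  z4: True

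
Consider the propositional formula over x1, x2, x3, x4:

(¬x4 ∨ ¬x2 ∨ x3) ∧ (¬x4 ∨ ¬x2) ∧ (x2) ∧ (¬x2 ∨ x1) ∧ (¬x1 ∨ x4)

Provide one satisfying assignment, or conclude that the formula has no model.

UNSATISFIABLE

The clause (x2) is unit, so x2 = True.
The clause (¬x4) is unit, so x4 = False.
The clause (x1) is unit, so x1 = True.
That conflicts with the unit clause (¬x1).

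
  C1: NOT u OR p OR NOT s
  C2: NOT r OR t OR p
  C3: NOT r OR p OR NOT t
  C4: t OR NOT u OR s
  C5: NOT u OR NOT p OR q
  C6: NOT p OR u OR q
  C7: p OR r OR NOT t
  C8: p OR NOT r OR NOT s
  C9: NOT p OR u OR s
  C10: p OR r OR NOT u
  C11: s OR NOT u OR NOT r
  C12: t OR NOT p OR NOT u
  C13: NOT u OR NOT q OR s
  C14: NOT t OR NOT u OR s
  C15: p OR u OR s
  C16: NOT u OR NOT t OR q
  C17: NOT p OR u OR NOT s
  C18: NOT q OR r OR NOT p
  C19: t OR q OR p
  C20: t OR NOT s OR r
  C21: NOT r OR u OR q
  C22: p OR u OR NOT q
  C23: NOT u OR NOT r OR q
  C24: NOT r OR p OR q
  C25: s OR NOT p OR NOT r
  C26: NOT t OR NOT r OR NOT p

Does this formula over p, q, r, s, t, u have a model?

No, unsatisfiable

Suppose u = false.
Suppose p = false.
(s) alone gives s = true.
(NOT r) alone gives r = false.
(NOT t) alone gives t = false.
Now (t) is unsatisfied and unit — conflict.
Undo p and try p = true.
(q) alone gives q = true.
(s) alone gives s = true.
Now (NOT s) is unsatisfied and unit — conflict.
Either choice for p ends in contradiction.
Undo u and try u = true.
Suppose p = true.
(q) alone gives q = true.
(t) alone gives t = true.
(s) alone gives s = true.
(r) alone gives r = true.
Now (NOT r) is unsatisfied and unit — conflict.
Undo p and try p = false.
(NOT s) alone gives s = false.
(t) alone gives t = true.
Now (NOT t) is unsatisfied and unit — conflict.
Either choice for p ends in contradiction.
Either choice for u ends in contradiction.
No assignment satisfies every clause.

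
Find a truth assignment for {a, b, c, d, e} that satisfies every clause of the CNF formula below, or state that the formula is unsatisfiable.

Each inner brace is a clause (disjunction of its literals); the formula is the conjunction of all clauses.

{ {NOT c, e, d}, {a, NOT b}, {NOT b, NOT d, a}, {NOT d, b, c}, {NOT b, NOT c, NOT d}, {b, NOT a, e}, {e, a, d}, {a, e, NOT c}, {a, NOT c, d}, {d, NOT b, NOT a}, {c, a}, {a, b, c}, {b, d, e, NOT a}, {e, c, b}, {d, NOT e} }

Suppose a = true.
Suppose b = false.
The clause (e) is unit, so e = true.
The clause (d) is unit, so d = true.
The clause (c) is unit, so c = true.
Every clause now holds.

a ↦ true,  b ↦ false,  c ↦ true,  d ↦ true,  e ↦ true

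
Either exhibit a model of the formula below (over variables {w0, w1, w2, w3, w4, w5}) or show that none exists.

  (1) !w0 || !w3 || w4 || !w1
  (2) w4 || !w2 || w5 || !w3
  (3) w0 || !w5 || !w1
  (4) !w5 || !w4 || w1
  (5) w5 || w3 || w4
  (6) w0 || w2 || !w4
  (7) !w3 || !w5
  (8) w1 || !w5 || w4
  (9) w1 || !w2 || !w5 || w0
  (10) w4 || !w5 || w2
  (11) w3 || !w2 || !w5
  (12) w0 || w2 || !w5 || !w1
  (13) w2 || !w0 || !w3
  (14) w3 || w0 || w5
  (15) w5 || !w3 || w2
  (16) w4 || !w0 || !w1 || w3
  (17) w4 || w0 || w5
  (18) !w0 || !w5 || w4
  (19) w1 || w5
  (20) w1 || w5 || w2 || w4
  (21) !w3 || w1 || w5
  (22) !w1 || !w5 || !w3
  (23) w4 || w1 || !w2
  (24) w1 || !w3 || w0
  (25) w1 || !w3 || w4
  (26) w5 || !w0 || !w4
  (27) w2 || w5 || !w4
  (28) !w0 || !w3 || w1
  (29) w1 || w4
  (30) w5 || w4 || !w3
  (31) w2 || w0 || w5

w0=false; w1=true; w2=true; w3=true; w4=true; w5=false

Try w3 = true.
The clause (!w5) is unit, so w5 = false.
The clause (w2) is unit, so w2 = true.
The clause (w4) is unit, so w4 = true.
The clause (w1) is unit, so w1 = true.
The clause (!w0) is unit, so w0 = false.
Every clause now holds.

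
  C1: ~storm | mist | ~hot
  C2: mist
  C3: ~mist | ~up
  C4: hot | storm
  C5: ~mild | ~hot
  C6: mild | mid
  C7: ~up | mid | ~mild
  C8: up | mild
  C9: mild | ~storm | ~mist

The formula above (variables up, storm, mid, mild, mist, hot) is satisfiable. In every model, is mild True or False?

Suppose mild = 0.
Unit clause (mist) forces mist = 1.
Unit clause (~up) forces up = 0.
That conflicts with the unit clause (up).
So every satisfying assignment has mild = True.

True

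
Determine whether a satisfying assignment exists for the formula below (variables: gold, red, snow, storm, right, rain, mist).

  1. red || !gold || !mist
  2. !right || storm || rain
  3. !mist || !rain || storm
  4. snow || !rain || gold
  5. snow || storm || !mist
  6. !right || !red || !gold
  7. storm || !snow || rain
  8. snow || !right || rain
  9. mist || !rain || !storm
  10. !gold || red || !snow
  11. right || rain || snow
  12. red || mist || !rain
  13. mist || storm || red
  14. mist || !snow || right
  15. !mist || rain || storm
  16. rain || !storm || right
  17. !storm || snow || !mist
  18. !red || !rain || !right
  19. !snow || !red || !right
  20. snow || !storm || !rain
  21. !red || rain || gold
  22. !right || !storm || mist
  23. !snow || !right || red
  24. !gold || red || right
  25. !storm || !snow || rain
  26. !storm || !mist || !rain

Satisfiable

Try red = true.
Try right = false.
Try rain = true.
Try mist = false.
(!storm) alone gives storm = false.
(!snow) alone gives snow = false.
(gold) alone gives gold = true.
Every clause now holds.
A satisfying assignment: gold=true,  red=true,  snow=false,  storm=false,  right=false,  rain=true,  mist=false.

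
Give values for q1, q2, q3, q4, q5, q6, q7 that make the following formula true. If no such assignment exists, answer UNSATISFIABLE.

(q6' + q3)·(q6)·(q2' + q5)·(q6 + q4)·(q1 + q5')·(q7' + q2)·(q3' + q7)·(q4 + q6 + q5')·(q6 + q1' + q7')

q1: 1, q2: 1, q3: 1, q4: 1, q5: 1, q6: 1, q7: 1

(q6) alone gives q6 = 1.
(q3) alone gives q3 = 1.
(q7) alone gives q7 = 1.
(q2) alone gives q2 = 1.
(q5) alone gives q5 = 1.
(q1) alone gives q1 = 1.
Every clause is now satisfied; q4 is unconstrained.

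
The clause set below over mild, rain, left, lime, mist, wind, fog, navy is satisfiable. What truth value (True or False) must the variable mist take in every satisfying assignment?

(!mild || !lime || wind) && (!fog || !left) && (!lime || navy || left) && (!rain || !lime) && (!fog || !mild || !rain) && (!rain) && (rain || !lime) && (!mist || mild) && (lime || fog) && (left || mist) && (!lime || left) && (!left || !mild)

True

Suppose mist = false.
The clause (!rain) is unit, so rain = false.
The clause (!lime) is unit, so lime = false.
The clause (fog) is unit, so fog = true.
The clause (!left) is unit, so left = false.
That conflicts with the unit clause (left).
So every satisfying assignment has mist = True.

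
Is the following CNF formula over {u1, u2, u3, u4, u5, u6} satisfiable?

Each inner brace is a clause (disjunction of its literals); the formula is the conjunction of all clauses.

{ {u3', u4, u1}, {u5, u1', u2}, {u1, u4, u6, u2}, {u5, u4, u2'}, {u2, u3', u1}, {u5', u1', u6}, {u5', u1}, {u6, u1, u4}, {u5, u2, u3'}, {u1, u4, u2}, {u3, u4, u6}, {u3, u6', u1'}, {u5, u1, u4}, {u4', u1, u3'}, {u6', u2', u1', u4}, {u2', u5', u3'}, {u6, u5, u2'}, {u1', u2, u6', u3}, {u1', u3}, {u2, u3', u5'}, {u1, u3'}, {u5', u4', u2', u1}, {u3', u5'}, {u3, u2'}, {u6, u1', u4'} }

Satisfiable

Branch on u5: set u5 = 0.
Branch on u1: set u1 = 0.
Unit clause (u4) forces u4 = 1.
Unit clause (u3') forces u3 = 0.
Unit clause (u2') forces u2 = 0.
Every clause is now satisfied; u6 is unconstrained.
A satisfying assignment: u1=0,  u2=0,  u3=0,  u4=1,  u5=0,  u6=1.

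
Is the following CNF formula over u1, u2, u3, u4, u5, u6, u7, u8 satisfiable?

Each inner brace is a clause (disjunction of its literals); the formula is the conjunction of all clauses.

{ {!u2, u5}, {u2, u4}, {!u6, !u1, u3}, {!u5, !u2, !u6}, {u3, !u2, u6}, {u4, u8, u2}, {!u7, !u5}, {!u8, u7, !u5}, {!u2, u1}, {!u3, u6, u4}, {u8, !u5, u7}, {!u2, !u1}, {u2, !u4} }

No

Case u2 = false:
From the singleton clause (u4), u4 = true.
But (!u4) is also a unit clause — contradiction.
That branch fails; take u2 = true instead.
From the singleton clause (u5), u5 = true.
From the singleton clause (!u6), u6 = false.
From the singleton clause (u3), u3 = true.
From the singleton clause (!u7), u7 = false.
From the singleton clause (!u8), u8 = false.
But (u8) is also a unit clause — contradiction.
Neither u2 = true nor u2 = false works.
No assignment satisfies every clause.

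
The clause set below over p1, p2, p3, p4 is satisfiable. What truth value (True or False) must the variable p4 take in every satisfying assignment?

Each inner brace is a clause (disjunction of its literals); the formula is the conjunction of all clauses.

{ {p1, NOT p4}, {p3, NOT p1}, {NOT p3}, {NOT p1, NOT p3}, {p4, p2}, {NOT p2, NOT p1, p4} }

Suppose p4 = true.
The clause (p1) is unit, so p1 = true.
The clause (p3) is unit, so p3 = true.
But (NOT p3) is also a unit clause — contradiction.
So every satisfying assignment has p4 = False.

False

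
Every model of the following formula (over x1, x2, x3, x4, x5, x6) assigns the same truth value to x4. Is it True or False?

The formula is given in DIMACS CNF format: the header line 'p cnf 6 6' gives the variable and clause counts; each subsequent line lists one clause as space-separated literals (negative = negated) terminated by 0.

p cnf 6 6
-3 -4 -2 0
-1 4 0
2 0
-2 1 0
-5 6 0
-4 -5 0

True

Suppose x4 = False.
From the singleton clause (¬x1), x1 = False.
From the singleton clause (x2), x2 = True.
Now (¬x2) is unsatisfied and unit — conflict.
So every satisfying assignment has x4 = True.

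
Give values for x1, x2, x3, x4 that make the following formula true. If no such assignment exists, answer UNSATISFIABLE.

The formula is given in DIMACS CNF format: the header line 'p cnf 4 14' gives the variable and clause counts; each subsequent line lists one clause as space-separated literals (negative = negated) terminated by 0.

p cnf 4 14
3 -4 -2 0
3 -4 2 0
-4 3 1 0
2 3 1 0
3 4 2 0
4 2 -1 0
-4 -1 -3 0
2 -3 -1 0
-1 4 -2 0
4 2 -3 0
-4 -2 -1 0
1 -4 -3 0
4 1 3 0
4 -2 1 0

Try x3 = True.
Try x4 = False.
The clause (x2) is unit, so x2 = True.
The clause (¬x1) is unit, so x1 = False.
But (x1) is also a unit clause — contradiction.
So x4 must be the other value — set x4 = True.
The clause (¬x1) is unit, so x1 = False.
But (x1) is also a unit clause — contradiction.
Both values of x4 lead to a conflict.
So x3 must be the other value — set x3 = False.
Try x4 = False.
The clause (x2) is unit, so x2 = True.
The clause (¬x1) is unit, so x1 = False.
But (x1) is also a unit clause — contradiction.
So x4 must be the other value — set x4 = True.
The clause (¬x2) is unit, so x2 = False.
But (x2) is also a unit clause — contradiction.
Both values of x4 lead to a conflict.
Both values of x3 lead to a conflict.

UNSATISFIABLE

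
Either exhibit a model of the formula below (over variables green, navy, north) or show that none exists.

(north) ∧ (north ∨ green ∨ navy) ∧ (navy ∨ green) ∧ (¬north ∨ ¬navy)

green=True, navy=False, north=True

The clause (north) is unit, so north = True.
The clause (¬navy) is unit, so navy = False.
The clause (green) is unit, so green = True.
Every clause now holds.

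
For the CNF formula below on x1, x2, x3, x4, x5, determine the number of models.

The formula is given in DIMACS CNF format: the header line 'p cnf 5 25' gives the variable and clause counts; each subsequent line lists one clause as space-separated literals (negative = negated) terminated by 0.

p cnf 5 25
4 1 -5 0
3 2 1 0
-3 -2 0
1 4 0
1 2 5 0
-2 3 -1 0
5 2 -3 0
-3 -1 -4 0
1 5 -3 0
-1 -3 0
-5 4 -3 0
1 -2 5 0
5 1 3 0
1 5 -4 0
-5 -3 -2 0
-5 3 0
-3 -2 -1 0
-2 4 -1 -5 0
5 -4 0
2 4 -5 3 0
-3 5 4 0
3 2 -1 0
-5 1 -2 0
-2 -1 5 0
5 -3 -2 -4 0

There are 2^5 = 32 truth assignments over (x1, x2, x3, x4, x5).
Split on x3. With x3 = True, the clauses containing x3 are satisfied and ¬x3 drops from the rest; 1 of the 2^4 = 16 assignments to the other variables satisfy what remains.
With x3 = False, by the same count on the reduced clause set, 0 assignments work.
(One model: x1=F, x2=F, x3=T, x4=T, x5=T.)
Total: 1 + 0 = 1.

1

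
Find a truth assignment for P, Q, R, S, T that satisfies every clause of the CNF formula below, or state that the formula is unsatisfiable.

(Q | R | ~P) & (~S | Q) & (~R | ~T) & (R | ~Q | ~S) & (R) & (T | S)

Unit clause (R) forces R = 1.
Unit clause (~T) forces T = 0.
Unit clause (S) forces S = 1.
Unit clause (Q) forces Q = 1.
All clauses hold; P can take either value.

P: 0, Q: 1, R: 1, S: 1, T: 0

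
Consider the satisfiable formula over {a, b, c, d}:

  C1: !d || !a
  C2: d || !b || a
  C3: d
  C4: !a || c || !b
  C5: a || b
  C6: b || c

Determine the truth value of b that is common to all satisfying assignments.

Suppose b = false.
Unit clause (d) forces d = true.
Unit clause (!a) forces a = false.
That conflicts with the unit clause (a).
So every satisfying assignment has b = True.

True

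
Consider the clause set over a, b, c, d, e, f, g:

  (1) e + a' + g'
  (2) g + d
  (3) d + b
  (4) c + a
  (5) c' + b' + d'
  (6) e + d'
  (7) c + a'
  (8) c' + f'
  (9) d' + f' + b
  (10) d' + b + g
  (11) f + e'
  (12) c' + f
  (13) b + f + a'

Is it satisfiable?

Suppose g = 1.
Suppose e = 1.
The clause (f) is unit, so f = 1.
The clause (c') is unit, so c = 0.
The clause (a) is unit, so a = 1.
But (a') is also a unit clause — contradiction.
So e must be the other value — set e = 0.
The clause (a') is unit, so a = 0.
The clause (c) is unit, so c = 1.
The clause (d') is unit, so d = 0.
The clause (b) is unit, so b = 1.
The clause (f') is unit, so f = 0.
But (f) is also a unit clause — contradiction.
Either choice for e ends in contradiction.
So g must be the other value — set g = 0.
The clause (d) is unit, so d = 1.
The clause (e) is unit, so e = 1.
The clause (b) is unit, so b = 1.
The clause (c') is unit, so c = 0.
The clause (a) is unit, so a = 1.
But (a') is also a unit clause — contradiction.
Either choice for g ends in contradiction.
No assignment satisfies every clause.

No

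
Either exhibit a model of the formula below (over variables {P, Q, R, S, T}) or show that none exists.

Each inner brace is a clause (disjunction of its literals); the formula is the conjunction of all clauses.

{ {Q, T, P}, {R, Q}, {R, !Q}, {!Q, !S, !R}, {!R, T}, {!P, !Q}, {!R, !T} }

Case R = true:
From the singleton clause (T), T = true.
But (!T) is also a unit clause — contradiction.
So R must be the other value — set R = false.
From the singleton clause (Q), Q = true.
But (!Q) is also a unit clause — contradiction.
Either choice for R ends in contradiction.

UNSATISFIABLE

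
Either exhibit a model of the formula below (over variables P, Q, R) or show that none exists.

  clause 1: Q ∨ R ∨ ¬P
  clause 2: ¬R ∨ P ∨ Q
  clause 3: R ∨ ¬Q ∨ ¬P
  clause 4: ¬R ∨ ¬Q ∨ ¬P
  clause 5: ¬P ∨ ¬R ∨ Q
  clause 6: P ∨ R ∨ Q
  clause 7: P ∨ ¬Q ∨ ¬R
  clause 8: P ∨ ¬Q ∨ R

UNSATISFIABLE

Suppose Q = True.
Suppose R = True.
(¬P) alone gives P = False.
That conflicts with the unit clause (P).
So R must be the other value — set R = False.
(¬P) alone gives P = False.
That conflicts with the unit clause (P).
Neither R = True nor R = False works.
So Q must be the other value — set Q = False.
Suppose R = True.
(P) alone gives P = True.
That conflicts with the unit clause (¬P).
So R must be the other value — set R = False.
(¬P) alone gives P = False.
That conflicts with the unit clause (P).
Neither R = True nor R = False works.
Neither Q = True nor Q = False works.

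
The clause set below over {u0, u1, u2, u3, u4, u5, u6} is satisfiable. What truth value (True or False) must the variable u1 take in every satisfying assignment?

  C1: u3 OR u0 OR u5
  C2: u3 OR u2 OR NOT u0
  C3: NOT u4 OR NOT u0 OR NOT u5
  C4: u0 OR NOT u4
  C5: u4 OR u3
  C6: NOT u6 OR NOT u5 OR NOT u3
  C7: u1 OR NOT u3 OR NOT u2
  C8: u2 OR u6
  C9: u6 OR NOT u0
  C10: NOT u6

Suppose u1 = false.
Unit clause (NOT u6) forces u6 = false.
Unit clause (u2) forces u2 = true.
Unit clause (NOT u3) forces u3 = false.
Unit clause (u4) forces u4 = true.
Unit clause (u0) forces u0 = true.
That conflicts with the unit clause (NOT u0).
So every satisfying assignment has u1 = True.

True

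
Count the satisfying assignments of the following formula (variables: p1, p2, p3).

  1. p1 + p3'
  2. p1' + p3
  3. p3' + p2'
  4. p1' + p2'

There are 2^3 = 8 truth assignments over (p1, p2, p3).
Check each against the 4 clauses (columns in the order p1, p2, p3):
  F F F  ✓ satisfies all
  F F T  ✗ fails (p1 + p3')
  F T F  ✓ satisfies all
  F T T  ✗ fails (p1 + p3')
  T F F  ✗ fails (p1' + p3)
  T F T  ✓ satisfies all
  T T F  ✗ fails (p1' + p3)
  T T T  ✗ fails (p3' + p2')
3 of the 8 rows are models.

3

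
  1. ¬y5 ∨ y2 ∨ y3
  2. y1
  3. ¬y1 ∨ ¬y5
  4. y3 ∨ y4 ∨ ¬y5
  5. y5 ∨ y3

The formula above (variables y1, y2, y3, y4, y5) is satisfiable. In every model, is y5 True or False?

Suppose y5 = True.
From the singleton clause (y1), y1 = True.
Now (¬y1) is unsatisfied and unit — conflict.
So every satisfying assignment has y5 = False.

False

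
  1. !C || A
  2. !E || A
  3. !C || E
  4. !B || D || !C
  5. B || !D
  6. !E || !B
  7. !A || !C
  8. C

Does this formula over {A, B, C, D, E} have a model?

(C) alone gives C = true.
(A) alone gives A = true.
That conflicts with the unit clause (!A).
No assignment satisfies every clause.

No, unsatisfiable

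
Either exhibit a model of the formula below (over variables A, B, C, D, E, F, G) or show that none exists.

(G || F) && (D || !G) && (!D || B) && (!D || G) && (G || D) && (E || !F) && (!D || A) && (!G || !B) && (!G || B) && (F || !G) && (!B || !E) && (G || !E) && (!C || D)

UNSATISFIABLE

Branch on G: set G = true.
Unit clause (D) forces D = true.
Unit clause (B) forces B = true.
That conflicts with the unit clause (!B).
Backtrack on G: now try G = false.
Unit clause (F) forces F = true.
Unit clause (!D) forces D = false.
That conflicts with the unit clause (D).
Either choice for G ends in contradiction.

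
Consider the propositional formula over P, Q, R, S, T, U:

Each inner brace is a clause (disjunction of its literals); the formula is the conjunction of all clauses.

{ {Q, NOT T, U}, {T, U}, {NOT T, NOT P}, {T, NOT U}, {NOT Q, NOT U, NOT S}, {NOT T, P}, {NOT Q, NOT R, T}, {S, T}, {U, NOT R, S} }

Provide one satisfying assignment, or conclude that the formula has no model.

Try T = true.
The clause (NOT P) is unit, so P = false.
But (P) is also a unit clause — contradiction.
So T must be the other value — set T = false.
The clause (U) is unit, so U = true.
But (NOT U) is also a unit clause — contradiction.
Either choice for T ends in contradiction.

UNSATISFIABLE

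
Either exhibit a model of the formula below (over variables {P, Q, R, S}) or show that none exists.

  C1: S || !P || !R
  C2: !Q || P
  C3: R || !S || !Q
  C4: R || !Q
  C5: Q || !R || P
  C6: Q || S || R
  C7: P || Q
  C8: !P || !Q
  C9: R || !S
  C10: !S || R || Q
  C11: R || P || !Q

Case Q = false:
From the singleton clause (P), P = true.
Case S = true:
From the singleton clause (R), R = true.
This assignment satisfies each clause.

P ↦ true; Q ↦ false; R ↦ true; S ↦ true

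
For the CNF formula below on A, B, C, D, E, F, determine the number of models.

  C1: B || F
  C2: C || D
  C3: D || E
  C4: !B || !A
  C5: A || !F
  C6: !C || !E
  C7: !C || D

There are 2^6 = 64 truth assignments over (A, B, C, D, E, F).
Split on C. With C = true, the clauses containing C are satisfied and !C drops from the rest; 2 of the 2^5 = 32 assignments to the other variables satisfy what remains.
With C = false, by the same count on the reduced clause set, 4 assignments work.
(One model: A=F, B=T, C=F, D=T, E=F, F=F.)
Total: 2 + 4 = 6.

6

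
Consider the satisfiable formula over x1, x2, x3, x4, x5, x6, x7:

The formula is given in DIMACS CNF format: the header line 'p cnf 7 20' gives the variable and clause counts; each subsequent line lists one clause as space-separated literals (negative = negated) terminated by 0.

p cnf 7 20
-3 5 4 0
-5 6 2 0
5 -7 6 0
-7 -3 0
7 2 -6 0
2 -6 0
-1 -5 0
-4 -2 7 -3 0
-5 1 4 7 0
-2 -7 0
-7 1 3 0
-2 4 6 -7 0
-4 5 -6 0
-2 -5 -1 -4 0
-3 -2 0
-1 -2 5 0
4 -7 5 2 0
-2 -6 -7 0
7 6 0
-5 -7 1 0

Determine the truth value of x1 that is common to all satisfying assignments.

Suppose x1 = True.
The clause (¬x5) is unit, so x5 = False.
The clause (¬x2) is unit, so x2 = False.
The clause (¬x6) is unit, so x6 = False.
The clause (¬x7) is unit, so x7 = False.
But (x7) is also a unit clause — contradiction.
So every satisfying assignment has x1 = False.

False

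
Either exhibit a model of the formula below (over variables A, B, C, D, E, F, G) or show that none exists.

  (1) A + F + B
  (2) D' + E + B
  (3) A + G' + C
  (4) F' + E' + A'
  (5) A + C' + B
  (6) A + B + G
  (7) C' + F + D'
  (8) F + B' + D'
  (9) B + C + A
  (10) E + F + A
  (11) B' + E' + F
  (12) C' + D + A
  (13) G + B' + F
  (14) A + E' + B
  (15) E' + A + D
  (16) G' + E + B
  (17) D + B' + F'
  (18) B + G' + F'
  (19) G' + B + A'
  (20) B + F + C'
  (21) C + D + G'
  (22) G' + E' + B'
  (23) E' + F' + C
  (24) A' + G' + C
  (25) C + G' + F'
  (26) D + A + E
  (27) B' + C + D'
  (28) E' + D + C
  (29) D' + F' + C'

A ↦ 1; B ↦ 0; C ↦ 0; D ↦ 0; E ↦ 0; F ↦ 1; G ↦ 0

Case A = 1:
Case F = 1:
(E') alone gives E = 0.
Case D = 0:
(B') alone gives B = 0.
(G') alone gives G = 0.
No clause remains; C is free.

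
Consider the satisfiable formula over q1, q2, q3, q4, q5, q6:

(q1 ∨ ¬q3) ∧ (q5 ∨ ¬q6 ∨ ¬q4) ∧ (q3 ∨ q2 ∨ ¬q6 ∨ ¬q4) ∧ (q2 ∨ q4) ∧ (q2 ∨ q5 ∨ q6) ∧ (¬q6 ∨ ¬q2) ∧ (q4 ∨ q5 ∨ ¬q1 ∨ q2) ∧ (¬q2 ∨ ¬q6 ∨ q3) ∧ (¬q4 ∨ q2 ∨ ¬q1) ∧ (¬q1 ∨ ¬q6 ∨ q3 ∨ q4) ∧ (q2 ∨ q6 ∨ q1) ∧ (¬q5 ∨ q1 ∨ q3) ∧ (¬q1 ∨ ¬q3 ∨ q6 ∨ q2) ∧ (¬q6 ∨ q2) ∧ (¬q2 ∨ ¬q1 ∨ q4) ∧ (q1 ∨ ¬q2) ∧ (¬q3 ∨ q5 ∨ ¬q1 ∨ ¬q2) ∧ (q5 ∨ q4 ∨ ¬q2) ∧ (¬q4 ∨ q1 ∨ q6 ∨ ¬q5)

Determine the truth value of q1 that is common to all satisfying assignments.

True

Suppose q1 = False.
Unit clause (¬q3) forces q3 = False.
Unit clause (¬q5) forces q5 = False.
Unit clause (¬q2) forces q2 = False.
Unit clause (q4) forces q4 = True.
Unit clause (¬q6) forces q6 = False.
Now (q6) is unsatisfied and unit — conflict.
So every satisfying assignment has q1 = True.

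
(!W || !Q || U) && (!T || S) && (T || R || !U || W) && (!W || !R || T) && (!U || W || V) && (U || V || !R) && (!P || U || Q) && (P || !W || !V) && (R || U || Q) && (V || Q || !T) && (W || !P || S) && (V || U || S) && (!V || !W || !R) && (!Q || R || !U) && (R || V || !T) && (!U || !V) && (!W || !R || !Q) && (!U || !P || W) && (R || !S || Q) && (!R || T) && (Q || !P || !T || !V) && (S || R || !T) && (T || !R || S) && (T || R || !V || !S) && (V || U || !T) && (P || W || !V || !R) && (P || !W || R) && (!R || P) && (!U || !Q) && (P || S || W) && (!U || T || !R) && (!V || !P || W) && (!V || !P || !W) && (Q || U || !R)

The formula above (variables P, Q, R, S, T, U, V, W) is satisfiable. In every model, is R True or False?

False

Suppose R = true.
The clause (T) is unit, so T = true.
The clause (S) is unit, so S = true.
The clause (P) is unit, so P = true.
Case U = true:
The clause (!V) is unit, so V = false.
The clause (W) is unit, so W = true.
The clause (Q) is unit, so Q = true.
But (!Q) is also a unit clause — contradiction.
That branch fails; take U = false instead.
The clause (V) is unit, so V = true.
The clause (Q) is unit, so Q = true.
The clause (!W) is unit, so W = false.
But (W) is also a unit clause — contradiction.
Neither U = true nor U = false works.
So every satisfying assignment has R = False.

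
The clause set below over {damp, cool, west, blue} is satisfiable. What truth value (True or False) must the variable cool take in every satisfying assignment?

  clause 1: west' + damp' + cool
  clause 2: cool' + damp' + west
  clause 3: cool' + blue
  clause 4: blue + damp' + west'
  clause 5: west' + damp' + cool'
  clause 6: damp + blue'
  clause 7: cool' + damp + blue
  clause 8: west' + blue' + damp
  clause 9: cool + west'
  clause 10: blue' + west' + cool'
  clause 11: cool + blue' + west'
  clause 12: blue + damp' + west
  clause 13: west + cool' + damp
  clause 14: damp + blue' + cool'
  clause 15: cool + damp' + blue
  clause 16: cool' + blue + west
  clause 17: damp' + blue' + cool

Suppose cool = 1.
The clause (blue) is unit, so blue = 1.
The clause (damp) is unit, so damp = 1.
The clause (west) is unit, so west = 1.
Now (west') is unsatisfied and unit — conflict.
So every satisfying assignment has cool = False.

False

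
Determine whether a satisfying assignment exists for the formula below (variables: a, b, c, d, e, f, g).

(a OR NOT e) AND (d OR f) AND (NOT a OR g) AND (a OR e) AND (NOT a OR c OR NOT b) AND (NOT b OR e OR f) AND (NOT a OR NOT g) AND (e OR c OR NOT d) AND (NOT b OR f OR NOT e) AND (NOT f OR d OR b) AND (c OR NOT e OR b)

Suppose a = true.
Unit clause (g) forces g = true.
But (NOT g) is also a unit clause — contradiction.
Backtrack on a: now try a = false.
Unit clause (NOT e) forces e = false.
But (e) is also a unit clause — contradiction.
Either choice for a ends in contradiction.
No assignment satisfies every clause.

Unsatisfiable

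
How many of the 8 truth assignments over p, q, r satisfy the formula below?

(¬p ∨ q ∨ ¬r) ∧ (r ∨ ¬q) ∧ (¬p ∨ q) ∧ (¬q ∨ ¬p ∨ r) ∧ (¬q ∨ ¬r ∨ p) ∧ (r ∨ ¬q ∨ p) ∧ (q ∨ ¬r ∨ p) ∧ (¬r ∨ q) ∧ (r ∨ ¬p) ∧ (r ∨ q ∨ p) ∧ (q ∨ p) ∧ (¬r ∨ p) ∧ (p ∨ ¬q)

1

There are 2^3 = 8 truth assignments over (p, q, r).
Check each against the 13 clauses (columns in the order p, q, r):
  F F F  ✗ fails (r ∨ q ∨ p)
  F F T  ✗ fails (q ∨ ¬r ∨ p)
  F T F  ✗ fails (r ∨ ¬q)
  F T T  ✗ fails (¬q ∨ ¬r ∨ p)
  T F F  ✗ fails (¬p ∨ q)
  T F T  ✗ fails (¬p ∨ q ∨ ¬r)
  T T F  ✗ fails (r ∨ ¬q)
  T T T  ✓ satisfies all
1 of the 8 rows is a model.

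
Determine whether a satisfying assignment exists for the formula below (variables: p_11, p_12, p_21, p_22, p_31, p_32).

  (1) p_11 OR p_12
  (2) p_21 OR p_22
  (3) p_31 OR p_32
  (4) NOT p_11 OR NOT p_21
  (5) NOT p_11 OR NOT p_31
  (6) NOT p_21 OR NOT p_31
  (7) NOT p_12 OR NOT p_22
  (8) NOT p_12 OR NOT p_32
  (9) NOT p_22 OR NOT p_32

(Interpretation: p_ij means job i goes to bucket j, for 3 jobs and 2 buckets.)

No, unsatisfiable

Try p_11 = true.
The clause (NOT p_21) is unit, so p_21 = false.
The clause (p_22) is unit, so p_22 = true.
The clause (NOT p_31) is unit, so p_31 = false.
The clause (p_32) is unit, so p_32 = true.
That conflicts with the unit clause (NOT p_32).
That branch fails; take p_11 = false instead.
The clause (p_12) is unit, so p_12 = true.
The clause (NOT p_22) is unit, so p_22 = false.
The clause (p_21) is unit, so p_21 = true.
The clause (NOT p_31) is unit, so p_31 = false.
The clause (p_32) is unit, so p_32 = true.
That conflicts with the unit clause (NOT p_32).
Both values of p_11 lead to a conflict.
No assignment satisfies every clause.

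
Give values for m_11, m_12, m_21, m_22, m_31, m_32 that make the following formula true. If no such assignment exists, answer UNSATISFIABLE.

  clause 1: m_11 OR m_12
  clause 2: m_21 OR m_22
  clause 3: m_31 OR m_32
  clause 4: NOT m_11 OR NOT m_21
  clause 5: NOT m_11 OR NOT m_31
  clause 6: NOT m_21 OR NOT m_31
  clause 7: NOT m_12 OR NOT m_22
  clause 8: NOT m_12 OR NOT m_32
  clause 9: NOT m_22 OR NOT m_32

UNSATISFIABLE

Try m_11 = true.
Unit clause (NOT m_21) forces m_21 = false.
Unit clause (m_22) forces m_22 = true.
Unit clause (NOT m_31) forces m_31 = false.
Unit clause (m_32) forces m_32 = true.
But (NOT m_32) is also a unit clause — contradiction.
So m_11 must be the other value — set m_11 = false.
Unit clause (m_12) forces m_12 = true.
Unit clause (NOT m_22) forces m_22 = false.
Unit clause (m_21) forces m_21 = true.
Unit clause (NOT m_31) forces m_31 = false.
Unit clause (m_32) forces m_32 = true.
But (NOT m_32) is also a unit clause — contradiction.
Both values of m_11 lead to a conflict.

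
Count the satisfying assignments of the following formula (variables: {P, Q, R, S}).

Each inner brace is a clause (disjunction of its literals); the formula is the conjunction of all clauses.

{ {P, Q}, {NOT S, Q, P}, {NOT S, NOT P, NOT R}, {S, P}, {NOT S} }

There are 2^4 = 16 truth assignments over (P, Q, R, S).
Check each against the 5 clauses (columns in the order P, Q, R, S):
  F F F F  ✗ fails (P OR Q)
  F F F T  ✗ fails (P OR Q)
  F F T F  ✗ fails (P OR Q)
  F F T T  ✗ fails (P OR Q)
  F T F F  ✗ fails (S OR P)
  F T F T  ✗ fails (NOT S)
  F T T F  ✗ fails (S OR P)
  F T T T  ✗ fails (NOT S)
  T F F F  ✓ satisfies all
  T F F T  ✗ fails (NOT S)
  T F T F  ✓ satisfies all
  T F T T  ✗ fails (NOT S OR NOT P OR NOT R)
  T T F F  ✓ satisfies all
  T T F T  ✗ fails (NOT S)
  T T T F  ✓ satisfies all
  T T T T  ✗ fails (NOT S OR NOT P OR NOT R)
4 of the 16 rows are models.

4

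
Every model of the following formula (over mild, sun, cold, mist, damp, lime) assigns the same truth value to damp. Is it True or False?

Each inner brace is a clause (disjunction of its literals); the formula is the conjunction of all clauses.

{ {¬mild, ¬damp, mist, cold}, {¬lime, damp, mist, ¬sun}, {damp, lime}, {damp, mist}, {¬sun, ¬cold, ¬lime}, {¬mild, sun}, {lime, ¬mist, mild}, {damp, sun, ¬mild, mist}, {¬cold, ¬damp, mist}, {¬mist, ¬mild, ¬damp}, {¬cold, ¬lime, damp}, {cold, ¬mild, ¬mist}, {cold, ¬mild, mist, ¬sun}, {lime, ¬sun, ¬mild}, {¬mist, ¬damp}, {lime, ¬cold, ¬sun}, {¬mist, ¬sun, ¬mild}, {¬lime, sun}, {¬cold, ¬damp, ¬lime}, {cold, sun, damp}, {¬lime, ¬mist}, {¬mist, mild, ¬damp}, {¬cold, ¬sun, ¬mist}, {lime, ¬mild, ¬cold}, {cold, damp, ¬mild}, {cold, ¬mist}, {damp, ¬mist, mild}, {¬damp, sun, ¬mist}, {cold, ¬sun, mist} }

Suppose damp = False.
The clause (lime) is unit, so lime = True.
The clause (mist) is unit, so mist = True.
But (¬mist) is also a unit clause — contradiction.
So every satisfying assignment has damp = True.

True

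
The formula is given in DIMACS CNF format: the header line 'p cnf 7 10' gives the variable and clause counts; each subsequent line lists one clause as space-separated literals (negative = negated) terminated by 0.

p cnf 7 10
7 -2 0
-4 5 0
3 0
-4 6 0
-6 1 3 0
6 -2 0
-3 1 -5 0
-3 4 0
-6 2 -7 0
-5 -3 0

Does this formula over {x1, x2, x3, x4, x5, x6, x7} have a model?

No, unsatisfiable

(x3) alone gives x3 = True.
(x4) alone gives x4 = True.
(x5) alone gives x5 = True.
Now (¬x5) is unsatisfied and unit — conflict.
No assignment satisfies every clause.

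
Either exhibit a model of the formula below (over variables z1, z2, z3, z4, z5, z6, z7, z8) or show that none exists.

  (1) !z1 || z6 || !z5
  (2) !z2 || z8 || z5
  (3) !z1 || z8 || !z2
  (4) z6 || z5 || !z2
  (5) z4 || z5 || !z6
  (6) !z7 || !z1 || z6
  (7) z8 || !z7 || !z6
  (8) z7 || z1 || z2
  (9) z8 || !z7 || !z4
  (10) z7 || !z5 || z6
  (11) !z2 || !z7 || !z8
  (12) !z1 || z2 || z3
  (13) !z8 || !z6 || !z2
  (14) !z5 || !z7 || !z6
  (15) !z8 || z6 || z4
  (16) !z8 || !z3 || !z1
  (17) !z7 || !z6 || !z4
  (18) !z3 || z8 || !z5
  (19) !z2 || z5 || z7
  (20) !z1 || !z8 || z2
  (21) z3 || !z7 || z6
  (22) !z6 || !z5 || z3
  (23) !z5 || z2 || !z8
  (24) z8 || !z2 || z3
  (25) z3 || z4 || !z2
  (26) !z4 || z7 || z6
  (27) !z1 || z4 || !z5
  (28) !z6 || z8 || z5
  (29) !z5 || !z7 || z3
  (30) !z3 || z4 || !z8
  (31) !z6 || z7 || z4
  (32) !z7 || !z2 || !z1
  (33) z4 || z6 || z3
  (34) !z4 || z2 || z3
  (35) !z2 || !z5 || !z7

z1=false, z2=false, z3=true, z4=true, z5=false, z6=false, z7=true, z8=true

Branch on z1: set z1 = false.
Branch on z7: set z7 = true.
Branch on z8: set z8 = true.
From the singleton clause (!z2), z2 = false.
From the singleton clause (!z5), z5 = false.
Branch on z4: set z4 = true.
From the singleton clause (!z6), z6 = false.
From the singleton clause (z3), z3 = true.
Every clause now holds.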